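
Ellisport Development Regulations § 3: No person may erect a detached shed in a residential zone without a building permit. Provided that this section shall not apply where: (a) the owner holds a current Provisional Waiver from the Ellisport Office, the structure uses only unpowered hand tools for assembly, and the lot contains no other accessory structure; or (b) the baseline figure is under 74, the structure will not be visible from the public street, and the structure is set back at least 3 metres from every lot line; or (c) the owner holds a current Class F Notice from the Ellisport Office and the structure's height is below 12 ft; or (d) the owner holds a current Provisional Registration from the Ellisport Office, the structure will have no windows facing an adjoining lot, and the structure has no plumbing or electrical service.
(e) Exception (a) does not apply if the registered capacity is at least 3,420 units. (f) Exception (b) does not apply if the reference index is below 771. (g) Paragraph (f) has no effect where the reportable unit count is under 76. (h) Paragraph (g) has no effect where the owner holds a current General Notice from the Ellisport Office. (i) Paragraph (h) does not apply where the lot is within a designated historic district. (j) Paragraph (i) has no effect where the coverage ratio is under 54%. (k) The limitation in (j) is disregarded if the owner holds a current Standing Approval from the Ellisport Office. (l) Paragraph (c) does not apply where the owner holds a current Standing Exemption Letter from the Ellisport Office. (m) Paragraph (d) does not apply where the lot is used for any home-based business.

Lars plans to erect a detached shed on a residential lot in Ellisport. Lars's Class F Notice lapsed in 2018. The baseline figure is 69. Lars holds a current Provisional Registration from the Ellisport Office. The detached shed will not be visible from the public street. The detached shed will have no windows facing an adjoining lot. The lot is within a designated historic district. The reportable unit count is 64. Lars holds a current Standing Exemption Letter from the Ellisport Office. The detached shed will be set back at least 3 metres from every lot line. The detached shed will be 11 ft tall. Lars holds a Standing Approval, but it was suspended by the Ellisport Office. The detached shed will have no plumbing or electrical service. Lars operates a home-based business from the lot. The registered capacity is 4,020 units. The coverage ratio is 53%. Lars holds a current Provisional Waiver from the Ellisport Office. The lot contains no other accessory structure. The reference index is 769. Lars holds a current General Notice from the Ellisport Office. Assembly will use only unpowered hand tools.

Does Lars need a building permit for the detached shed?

Yes — Lars must obtain a building permit.

Exception (a): a current Provisional Waiver is held; assembly uses only hand tools; the lot has no other accessory structure — every condition holds. But: (e) applies — the registered capacity is 4,020 units, meeting the 3,420 units threshold. (a) is therefore removed.
Exception (b) is satisfied on its face — the baseline figure is 69, under the 74 limit; the structure will not be visible from the street; the setback is at least 3 m on every side. But applying paragraphs (f)–(k): (f) is engaged — the reference index is 769, below the 771 limit. (g) would limit (f) — the reportable unit count is 64, under the 76 limit — but (h) sets (g) aside: (h) operates against (g): a current General Notice is held. (i) applies (the lot is in a historic district), but is itself disapplied by (j): (j) is engaged — the coverage ratio is 53%, under the 54% limit. (k) does not operate here (no current Standing Approval is held), so (j) stands. So (b) is unavailable.
Exception (c) requires that the owner holds a current Class F Notice from the Ellisport Office; but the Class F Notice is not current, so (c) is unavailable.
All of (d)'s requirements are met (a current Provisional Registration is held; no windows face an adjoining lot; there is no plumbing or electrical service). Turning to paragraph (m): (m) is engaged — a home-based business operates on the lot. Exception (d) does not apply.
Every exception is unavailable, so the rule governs.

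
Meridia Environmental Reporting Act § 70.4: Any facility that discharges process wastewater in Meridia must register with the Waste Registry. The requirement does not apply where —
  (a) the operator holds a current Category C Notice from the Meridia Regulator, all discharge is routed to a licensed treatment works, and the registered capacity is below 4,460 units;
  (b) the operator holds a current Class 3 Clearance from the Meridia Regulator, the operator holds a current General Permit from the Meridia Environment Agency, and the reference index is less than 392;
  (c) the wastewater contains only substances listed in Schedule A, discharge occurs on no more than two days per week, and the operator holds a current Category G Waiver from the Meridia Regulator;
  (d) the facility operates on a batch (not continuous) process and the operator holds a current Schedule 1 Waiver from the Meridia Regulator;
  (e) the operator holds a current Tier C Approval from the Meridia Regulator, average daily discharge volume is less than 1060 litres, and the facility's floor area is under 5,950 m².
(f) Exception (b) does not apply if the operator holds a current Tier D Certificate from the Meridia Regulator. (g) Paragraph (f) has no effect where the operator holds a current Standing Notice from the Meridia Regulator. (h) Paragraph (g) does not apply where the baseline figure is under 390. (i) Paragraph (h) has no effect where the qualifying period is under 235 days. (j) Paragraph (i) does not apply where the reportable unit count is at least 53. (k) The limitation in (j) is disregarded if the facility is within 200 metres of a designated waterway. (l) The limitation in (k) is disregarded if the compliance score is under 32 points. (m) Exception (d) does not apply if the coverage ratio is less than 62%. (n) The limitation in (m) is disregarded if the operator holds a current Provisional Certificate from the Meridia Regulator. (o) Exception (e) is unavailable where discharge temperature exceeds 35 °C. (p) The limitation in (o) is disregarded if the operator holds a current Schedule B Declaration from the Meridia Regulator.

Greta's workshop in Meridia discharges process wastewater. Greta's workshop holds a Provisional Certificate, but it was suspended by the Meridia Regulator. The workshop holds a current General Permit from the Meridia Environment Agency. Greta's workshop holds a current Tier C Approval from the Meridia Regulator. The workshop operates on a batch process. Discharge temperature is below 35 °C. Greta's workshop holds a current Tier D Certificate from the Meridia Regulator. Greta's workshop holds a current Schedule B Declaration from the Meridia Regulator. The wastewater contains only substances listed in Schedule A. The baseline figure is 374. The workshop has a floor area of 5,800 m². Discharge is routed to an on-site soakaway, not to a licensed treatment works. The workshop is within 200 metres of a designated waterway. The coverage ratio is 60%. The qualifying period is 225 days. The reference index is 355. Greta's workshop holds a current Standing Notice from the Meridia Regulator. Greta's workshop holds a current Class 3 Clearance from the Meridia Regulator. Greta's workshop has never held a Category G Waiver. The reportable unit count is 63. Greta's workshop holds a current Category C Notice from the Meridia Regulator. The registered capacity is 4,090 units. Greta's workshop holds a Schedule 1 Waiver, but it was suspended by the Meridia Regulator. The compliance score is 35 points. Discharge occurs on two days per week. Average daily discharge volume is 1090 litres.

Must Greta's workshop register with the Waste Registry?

Exception (a) requires that all discharge is routed to a licensed treatment works; but discharge is not routed to a licensed treatment works, so (a) is unavailable.
Exception (b)'s conditions are all satisfied: a current Class 3 Clearance is held; a current General Permit is held; the reference index is 355, less than the 392 limit. Under paragraphs (f)–(l): (f) would limit (b) — a current Tier D Certificate is held — but (g) sets (f) aside: (g) operates — a current Standing Notice is held. (h) would limit (g) — the baseline figure is 374, under the 390 limit — but (i) sets (h) aside: (i) is triggered — the qualifying period is 225 days, under the 235 days limit. (j) operates (the reportable unit count is 63, meeting the 53 threshold), but yields to (k): (k) is triggered — the workshop is within 200 m of a designated waterway. (l), which would lift (k), is inapplicable — the compliance score is 35 points, not under 32 points. (b) remains available.
Exception (c) does not apply: no current Category G Waiver is held.
Exception (d) does not apply: the Schedule 1 Waiver is not current.
Exception (e) does not apply: average daily discharge volume is 1090 litres, not less than 1060 litres.

No — exception (b) applies; Greta's workshop is not required to register with the Waste Registry.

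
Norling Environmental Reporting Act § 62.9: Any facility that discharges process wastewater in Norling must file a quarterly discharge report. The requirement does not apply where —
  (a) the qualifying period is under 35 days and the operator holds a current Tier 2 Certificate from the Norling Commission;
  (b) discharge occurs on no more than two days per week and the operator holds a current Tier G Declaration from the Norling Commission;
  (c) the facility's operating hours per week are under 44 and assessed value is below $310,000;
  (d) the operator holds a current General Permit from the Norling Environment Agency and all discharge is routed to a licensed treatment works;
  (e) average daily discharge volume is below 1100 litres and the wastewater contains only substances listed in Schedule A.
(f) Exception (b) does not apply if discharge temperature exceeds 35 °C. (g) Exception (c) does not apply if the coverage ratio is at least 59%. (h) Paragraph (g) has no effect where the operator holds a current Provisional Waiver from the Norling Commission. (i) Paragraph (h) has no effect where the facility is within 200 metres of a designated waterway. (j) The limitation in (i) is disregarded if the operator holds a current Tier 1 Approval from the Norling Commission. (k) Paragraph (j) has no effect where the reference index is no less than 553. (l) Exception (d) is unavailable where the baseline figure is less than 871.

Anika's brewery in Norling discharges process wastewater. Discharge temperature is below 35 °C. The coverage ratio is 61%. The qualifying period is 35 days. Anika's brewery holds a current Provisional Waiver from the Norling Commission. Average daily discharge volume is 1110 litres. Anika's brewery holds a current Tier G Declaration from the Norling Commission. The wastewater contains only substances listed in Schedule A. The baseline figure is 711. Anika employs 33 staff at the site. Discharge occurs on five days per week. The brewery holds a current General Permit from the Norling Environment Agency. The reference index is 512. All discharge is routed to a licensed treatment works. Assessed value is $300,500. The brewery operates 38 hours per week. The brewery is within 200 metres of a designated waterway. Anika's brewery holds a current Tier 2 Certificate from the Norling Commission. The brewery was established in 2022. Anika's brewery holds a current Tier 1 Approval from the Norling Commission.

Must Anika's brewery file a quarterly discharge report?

Exception (a) fails — the qualifying period is 35 days, not under 35 days.
Exception (b) requires that discharge occurs on no more than two days per week; but discharge occurs on five days per week, so (b) is unavailable.
All of (c)'s requirements are met (the facility's operating hours per week are 38, under the 44 limit; assessed value is $300,500, below the $310,000 limit). Applying paragraphs (g)–(k): (g) would limit (c) — the coverage ratio is 61%, meeting the 59% threshold — but (h) sets (g) aside: (h) operates against (g): a current Provisional Waiver is held. (i) is triggered (the brewery is within 200 m of a designated waterway), but yields to (j): (j) operates against (i): a current Tier 1 Approval is held. (k), which would lift (j), is not engaged — the reference index is 512, short of 553. (c) remains available.
Exception (d): a current General Permit is held; discharge is routed to a licensed treatment works — every condition holds. However, paragraph (l) must be considered: (l) operates against (d): the baseline figure is 711, less than the 871 limit. So (d) is unavailable.
Exception (e) does not apply: average daily discharge volume is 1110 litres, not below 1100 litres.

No — exception (c) applies; Anika's brewery is not required to file a quarterly discharge report.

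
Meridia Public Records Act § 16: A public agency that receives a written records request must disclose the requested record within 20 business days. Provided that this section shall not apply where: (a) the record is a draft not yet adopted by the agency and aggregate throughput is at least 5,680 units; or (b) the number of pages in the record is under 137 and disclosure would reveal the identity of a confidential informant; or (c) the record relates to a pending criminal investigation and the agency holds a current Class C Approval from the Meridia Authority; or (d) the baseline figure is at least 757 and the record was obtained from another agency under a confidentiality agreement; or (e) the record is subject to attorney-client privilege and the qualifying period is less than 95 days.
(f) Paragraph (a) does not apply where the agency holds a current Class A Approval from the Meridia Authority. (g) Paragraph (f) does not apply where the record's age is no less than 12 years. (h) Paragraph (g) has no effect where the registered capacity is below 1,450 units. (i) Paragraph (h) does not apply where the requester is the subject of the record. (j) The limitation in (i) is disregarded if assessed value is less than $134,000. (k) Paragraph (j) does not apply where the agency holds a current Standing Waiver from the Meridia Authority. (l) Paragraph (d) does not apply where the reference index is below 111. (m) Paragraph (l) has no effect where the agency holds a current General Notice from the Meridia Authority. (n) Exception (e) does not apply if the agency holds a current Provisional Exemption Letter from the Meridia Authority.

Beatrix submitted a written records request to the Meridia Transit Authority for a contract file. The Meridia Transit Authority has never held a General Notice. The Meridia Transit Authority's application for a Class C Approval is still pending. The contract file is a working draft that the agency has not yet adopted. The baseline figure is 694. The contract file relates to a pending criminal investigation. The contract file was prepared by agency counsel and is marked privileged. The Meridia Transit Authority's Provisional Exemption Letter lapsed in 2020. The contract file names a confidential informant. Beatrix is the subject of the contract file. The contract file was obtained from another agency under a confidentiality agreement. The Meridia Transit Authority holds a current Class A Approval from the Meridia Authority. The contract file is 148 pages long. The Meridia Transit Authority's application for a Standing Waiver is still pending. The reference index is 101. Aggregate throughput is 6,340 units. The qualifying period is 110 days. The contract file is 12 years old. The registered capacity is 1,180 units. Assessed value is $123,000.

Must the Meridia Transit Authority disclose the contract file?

Yes — the Meridia Transit Authority must disclose the contract file.

Exception (a)'s conditions are all satisfied: the contract file is an unadopted draft; aggregate throughput is 6,340 units, meeting the 5,680 units threshold. Turning to paragraphs (f)–(k): (f) is engaged — a current Class A Approval is held. (g) is engaged (the record's age is 12 years, meeting the 12 years threshold), but yields to (h): (h) is engaged — the registered capacity is 1,180 units, below the 1,450 units limit. (i) is triggered (Beatrix is the subject of the contract file), but is itself disapplied by (j): (j) operates against (i): assessed value is $123,000, less than the $134,000 limit. (k), which would lift (j), is not engaged — the Standing Waiver is not current. Exception (a) does not apply.
Exception (b) fails — the number of pages in the record is 148, not under 137.
Exception (c) does not apply: no current Class C Approval is held.
Exception (d) requires that the baseline figure is at least 757; but the baseline figure is 694, short of 757, so (d) is unavailable.
Exception (e) requires that the qualifying period is less than 95 days; but the qualifying period is 110 days, not less than 95 days, so (e) is unavailable.
Every exception is unavailable, so the rule governs.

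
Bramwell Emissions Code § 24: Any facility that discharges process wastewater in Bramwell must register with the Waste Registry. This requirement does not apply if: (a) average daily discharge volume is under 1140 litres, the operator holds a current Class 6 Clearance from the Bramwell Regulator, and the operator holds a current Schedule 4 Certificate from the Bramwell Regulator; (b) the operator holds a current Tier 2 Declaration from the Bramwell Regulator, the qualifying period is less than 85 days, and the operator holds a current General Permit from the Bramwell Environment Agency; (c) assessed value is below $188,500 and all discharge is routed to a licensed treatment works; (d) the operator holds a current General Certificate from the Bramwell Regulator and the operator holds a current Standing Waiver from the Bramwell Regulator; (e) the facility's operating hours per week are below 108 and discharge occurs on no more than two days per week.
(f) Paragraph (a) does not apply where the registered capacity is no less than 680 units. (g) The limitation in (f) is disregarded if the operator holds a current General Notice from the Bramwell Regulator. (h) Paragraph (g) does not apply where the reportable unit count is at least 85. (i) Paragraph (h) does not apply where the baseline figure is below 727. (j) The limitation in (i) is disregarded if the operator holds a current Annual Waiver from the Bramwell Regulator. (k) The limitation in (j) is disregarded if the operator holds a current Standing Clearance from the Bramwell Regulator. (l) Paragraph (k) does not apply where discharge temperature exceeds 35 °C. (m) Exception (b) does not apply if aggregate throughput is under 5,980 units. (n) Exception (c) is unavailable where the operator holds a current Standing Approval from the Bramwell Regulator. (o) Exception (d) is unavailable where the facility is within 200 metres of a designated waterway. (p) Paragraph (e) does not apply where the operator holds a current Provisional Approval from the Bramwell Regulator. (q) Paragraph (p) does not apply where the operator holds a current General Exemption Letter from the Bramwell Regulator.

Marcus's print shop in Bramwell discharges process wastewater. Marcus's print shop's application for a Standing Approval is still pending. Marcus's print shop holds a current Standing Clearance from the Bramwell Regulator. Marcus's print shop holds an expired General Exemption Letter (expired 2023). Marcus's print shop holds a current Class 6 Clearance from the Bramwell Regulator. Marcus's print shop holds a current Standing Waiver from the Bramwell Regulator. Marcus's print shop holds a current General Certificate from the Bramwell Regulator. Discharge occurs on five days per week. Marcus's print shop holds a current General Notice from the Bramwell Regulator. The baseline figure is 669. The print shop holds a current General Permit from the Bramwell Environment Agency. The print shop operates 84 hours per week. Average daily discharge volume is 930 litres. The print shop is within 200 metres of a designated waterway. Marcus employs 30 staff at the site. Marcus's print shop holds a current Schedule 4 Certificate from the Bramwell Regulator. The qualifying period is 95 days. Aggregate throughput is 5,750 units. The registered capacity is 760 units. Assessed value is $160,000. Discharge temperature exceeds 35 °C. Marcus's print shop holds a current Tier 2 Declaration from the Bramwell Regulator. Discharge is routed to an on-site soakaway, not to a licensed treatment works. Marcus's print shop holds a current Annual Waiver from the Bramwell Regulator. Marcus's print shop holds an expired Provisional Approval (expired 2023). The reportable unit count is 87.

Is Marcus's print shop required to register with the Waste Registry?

Yes — Marcus's print shop must register with the Waste Registry.

Exception (a)'s conditions are all satisfied: average daily discharge volume is 930 litres, under the 1140 litres limit; a current Class 6 Clearance is held; a current Schedule 4 Certificate is held. However, paragraphs (f)–(l) must be considered: (f) is triggered — the registered capacity is 760 units, meeting the 680 units threshold. (g) would limit (f) — a current General Notice is held — but (h) sets (g) aside: (h) operates — the reportable unit count is 87, meeting the 85 threshold. (i) is triggered (the baseline figure is 669, below the 727 limit), but is displaced by (j): (j) is triggered — a current Annual Waiver is held. (k) applies (a current Standing Clearance is held), but is displaced by (l): (l) operates against (k): discharge temperature exceeds 35 °C. Exception (a) does not apply.
Exception (b) requires that the qualifying period is less than 85 days; but the qualifying period is 95 days, not less than 85 days, so (b) is unavailable.
Exception (c) does not apply: discharge is not routed to a licensed treatment works.
All of (d)'s requirements are met (a current General Certificate is held; a current Standing Waiver is held). But: (o) operates against (d): the print shop is within 200 m of a designated waterway. So (d) is unavailable.
Exception (e) does not apply: discharge occurs on five days per week.
Every exception is unavailable, so the rule governs.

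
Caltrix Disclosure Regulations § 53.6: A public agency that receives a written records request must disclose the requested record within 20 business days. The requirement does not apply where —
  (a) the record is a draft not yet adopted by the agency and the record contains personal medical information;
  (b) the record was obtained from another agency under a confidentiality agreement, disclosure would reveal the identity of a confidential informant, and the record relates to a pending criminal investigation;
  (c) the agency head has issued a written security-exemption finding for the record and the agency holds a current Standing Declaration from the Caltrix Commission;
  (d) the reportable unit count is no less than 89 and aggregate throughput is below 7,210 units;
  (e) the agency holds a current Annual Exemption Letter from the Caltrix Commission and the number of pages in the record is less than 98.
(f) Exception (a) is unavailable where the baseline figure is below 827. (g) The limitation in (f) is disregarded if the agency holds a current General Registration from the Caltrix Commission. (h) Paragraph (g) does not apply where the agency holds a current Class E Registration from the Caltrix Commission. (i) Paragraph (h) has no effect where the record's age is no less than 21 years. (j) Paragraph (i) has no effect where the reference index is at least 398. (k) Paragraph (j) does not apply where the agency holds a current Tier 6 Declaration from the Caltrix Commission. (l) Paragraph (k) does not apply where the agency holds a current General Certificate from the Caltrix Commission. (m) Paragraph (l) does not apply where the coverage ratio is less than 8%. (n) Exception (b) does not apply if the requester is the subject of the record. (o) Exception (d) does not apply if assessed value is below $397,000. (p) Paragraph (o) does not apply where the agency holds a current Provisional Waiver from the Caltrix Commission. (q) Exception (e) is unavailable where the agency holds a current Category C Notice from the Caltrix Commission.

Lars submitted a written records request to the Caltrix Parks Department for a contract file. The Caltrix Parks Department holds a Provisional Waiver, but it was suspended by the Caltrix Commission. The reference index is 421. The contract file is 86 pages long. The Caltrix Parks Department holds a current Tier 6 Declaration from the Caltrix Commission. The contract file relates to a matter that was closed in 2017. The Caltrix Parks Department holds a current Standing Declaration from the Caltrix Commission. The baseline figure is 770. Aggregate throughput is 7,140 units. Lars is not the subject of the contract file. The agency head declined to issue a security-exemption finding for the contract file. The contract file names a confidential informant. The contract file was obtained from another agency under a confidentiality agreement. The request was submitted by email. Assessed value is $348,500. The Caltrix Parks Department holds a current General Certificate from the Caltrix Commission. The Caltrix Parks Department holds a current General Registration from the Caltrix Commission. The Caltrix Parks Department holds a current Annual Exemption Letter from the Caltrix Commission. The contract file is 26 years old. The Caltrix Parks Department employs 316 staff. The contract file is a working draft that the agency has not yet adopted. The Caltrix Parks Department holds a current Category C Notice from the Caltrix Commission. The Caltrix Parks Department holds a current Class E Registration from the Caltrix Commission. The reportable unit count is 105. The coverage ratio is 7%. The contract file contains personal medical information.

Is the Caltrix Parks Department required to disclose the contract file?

No — exception (a) applies; the Caltrix Parks Department is not required to disclose the contract file.

All of (a)'s requirements are met (the contract file is an unadopted draft; the contract file contains personal medical information). Applying paragraphs (f)–(m): (f) applies (the baseline figure is 770, below the 827 limit), but is itself disapplied by (g): (g) operates — a current General Registration is held. (h) would limit (g) — a current Class E Registration is held — but (i) sets (h) aside: (i) operates — the record's age is 26 years, meeting the 21 years threshold. (j) applies (the reference index is 421, meeting the 398 threshold), but is set aside by (k): (k) applies — a current Tier 6 Declaration is held. (l) would limit (k) — a current General Certificate is held — but (m) sets (l) aside: (m) operates — the coverage ratio is 7%, less than the 8% limit. Exception (a) stands.
Exception (b) fails — the contract file relates to a closed matter.
Exception (c) fails — the agency head declined to issue a security-exemption finding.
All of (d)'s requirements are met (the reportable unit count is 105, meeting the 89 threshold; aggregate throughput is 7,140 units, below the 7,210 units limit). But: (o) applies — assessed value is $348,500, below the $397,000 limit. (p), which would lift (o), does not operate here — there is no Provisional Waiver in force. So (d) is unavailable.
Exception (e)'s conditions are all satisfied: a current Annual Exemption Letter is held; the number of pages in the record is 86, less than the 98 limit. Turning to paragraph (q): (q) operates against (e): a current Category C Notice is held. (e) is therefore removed.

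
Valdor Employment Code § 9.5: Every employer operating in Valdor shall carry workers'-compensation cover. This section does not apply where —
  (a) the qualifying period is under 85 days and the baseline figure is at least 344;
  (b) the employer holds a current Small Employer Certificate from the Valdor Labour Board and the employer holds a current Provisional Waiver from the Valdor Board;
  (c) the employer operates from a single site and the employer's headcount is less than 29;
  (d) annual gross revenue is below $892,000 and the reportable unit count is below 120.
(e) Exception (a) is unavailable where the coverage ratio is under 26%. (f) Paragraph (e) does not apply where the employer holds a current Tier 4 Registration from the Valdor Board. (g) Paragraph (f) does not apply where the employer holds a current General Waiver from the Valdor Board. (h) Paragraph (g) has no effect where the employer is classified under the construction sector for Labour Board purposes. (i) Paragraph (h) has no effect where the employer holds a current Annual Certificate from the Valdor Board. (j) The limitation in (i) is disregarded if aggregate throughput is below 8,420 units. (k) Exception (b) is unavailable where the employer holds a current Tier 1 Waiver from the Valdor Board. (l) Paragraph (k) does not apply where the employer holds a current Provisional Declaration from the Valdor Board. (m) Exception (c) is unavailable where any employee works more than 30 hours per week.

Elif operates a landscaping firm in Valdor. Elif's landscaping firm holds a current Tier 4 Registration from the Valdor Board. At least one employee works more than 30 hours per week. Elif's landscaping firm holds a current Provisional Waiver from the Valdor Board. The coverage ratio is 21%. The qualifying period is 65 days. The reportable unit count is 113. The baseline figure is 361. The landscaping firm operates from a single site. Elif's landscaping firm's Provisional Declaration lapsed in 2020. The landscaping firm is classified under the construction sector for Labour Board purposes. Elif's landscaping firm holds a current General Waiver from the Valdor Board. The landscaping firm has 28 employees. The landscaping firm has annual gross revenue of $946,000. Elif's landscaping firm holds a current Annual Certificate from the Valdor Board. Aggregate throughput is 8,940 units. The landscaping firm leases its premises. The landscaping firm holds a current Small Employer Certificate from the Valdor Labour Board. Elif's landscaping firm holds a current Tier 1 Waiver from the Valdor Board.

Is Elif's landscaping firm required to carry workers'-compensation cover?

Yes — Elif's landscaping firm must carry workers'-compensation cover.

Exception (a) is satisfied on its face — the qualifying period is 65 days, under the 85 days limit; the baseline figure is 361, meeting the 344 threshold. Turning to paragraphs (e)–(j): (e) operates — the coverage ratio is 21%, under the 26% limit. (f) would limit (e) — a current Tier 4 Registration is held — but (g) sets (f) aside: (g) operates — a current General Waiver is held. (h) would limit (g) — the landscaping firm is classified under the construction sector — but (i) sets (h) aside: (i) operates against (h): a current Annual Certificate is held. (j), which would lift (i), is not engaged — aggregate throughput is 8,940 units, not below 8,420 units. Exception (a) does not apply.
Exception (b): a current Small Employer Certificate is held; a current Provisional Waiver is held — every condition holds. But applying paragraphs (k)–(l): (k) applies — a current Tier 1 Waiver is held. (l), which would lift (k), does not operate here — the Provisional Declaration is not current. So (b) is unavailable.
All of (c)'s requirements are met (the employer operates from a single site; the employer's headcount is 28, less than the 29 limit). But applying paragraph (m): (m) operates against (c): at least one employee exceeds 30 hours/week. Exception (c) does not apply.
Exception (d) does not apply: annual gross revenue is $946,000, not below $892,000.
No exception is made out. Elif's landscaping firm falls within the general rule.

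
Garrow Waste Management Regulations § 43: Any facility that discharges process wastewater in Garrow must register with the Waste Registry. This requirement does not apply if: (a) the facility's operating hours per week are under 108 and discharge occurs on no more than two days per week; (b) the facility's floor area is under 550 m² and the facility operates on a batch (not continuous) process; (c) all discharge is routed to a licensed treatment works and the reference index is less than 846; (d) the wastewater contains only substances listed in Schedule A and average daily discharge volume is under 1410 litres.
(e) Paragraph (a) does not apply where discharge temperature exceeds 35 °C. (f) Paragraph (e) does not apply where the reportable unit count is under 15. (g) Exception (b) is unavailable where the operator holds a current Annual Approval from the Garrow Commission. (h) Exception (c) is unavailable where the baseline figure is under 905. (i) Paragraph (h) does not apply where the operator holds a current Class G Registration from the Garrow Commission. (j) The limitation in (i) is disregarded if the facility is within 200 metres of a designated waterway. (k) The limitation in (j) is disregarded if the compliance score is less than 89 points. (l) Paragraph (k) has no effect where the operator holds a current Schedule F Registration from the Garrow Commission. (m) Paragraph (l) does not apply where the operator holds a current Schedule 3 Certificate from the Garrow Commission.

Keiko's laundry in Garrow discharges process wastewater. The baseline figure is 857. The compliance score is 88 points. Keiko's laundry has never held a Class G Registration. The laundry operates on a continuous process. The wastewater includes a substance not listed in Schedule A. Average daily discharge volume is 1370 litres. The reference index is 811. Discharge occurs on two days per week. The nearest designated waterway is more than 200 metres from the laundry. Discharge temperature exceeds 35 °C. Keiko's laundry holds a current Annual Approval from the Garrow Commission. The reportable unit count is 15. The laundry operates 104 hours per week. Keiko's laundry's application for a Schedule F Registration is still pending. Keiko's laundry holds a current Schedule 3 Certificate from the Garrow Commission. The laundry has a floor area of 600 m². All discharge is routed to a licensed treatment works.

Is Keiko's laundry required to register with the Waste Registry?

Exception (a)'s conditions are all satisfied: the facility's operating hours per week are 104, under the 108 limit; discharge occurs on no more than two days per week. But applying paragraphs (e)–(f): (e) operates against (a): discharge temperature exceeds 35 °C. (f), which would lift (e), does not operate here — the reportable unit count is 15, not under 15. (a) is therefore removed.
Exception (b) fails — the facility's floor area is 600 m², not under 550 m².
All of (c)'s requirements are met (discharge is routed to a licensed treatment works; the reference index is 811, less than the 846 limit). However, paragraphs (h)–(m) must be considered: (h) is triggered — the baseline figure is 857, under the 905 limit. (i), which would lift (h), is not engaged — there is no Class G Registration in force. Exception (c) does not apply.
Exception (d) does not apply: the wastewater includes a non-Schedule-A substance.
No exception displaces § 43.

Yes — Keiko's laundry must register with the Waste Registry.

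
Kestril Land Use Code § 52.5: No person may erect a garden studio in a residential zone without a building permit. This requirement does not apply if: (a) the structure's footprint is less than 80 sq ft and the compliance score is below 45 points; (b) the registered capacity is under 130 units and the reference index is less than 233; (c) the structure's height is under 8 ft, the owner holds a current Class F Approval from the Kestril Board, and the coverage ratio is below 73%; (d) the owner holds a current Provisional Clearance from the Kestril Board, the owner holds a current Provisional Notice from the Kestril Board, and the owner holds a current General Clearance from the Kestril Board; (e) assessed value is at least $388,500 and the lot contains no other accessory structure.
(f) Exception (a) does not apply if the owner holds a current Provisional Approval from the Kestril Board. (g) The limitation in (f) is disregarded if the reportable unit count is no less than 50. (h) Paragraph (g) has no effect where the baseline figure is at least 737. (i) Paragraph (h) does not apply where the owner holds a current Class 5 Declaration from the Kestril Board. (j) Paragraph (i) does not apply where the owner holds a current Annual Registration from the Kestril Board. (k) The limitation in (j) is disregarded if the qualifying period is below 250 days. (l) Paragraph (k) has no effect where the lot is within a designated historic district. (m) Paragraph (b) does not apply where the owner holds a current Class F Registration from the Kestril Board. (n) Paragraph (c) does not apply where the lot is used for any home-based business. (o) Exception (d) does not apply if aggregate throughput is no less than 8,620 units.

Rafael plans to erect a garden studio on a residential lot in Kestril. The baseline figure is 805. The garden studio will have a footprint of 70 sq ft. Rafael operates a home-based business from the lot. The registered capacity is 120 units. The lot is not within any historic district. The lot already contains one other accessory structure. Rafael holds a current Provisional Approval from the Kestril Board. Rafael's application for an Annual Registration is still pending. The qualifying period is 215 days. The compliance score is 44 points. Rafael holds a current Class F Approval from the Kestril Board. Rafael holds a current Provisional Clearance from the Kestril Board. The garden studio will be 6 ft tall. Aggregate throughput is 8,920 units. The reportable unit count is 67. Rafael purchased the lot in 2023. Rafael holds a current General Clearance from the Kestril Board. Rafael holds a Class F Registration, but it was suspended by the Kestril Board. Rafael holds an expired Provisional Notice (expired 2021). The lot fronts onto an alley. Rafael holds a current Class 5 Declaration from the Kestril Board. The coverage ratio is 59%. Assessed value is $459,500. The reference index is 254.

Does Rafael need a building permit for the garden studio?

No — exception (a) applies; Rafael does not need a building permit.

Exception (a) is satisfied on its face — the structure's footprint is 70 sq ft, less than the 80 sq ft limit; the compliance score is 44 points, below the 45 points limit. Considering the limiting provisions: (f) operates (a current Provisional Approval is held), but yields to (g): (g) applies — the reportable unit count is 67, meeting the 50 threshold. (h) applies (the baseline figure is 805, meeting the 737 threshold), but is set aside by (i): (i) operates against (h): a current Class 5 Declaration is held. (j), which would lift (i), is not triggered — the Annual Registration is not current. So (a) applies.
Exception (b) fails — the reference index is 254, not less than 233.
All of (c)'s requirements are met (the structure's height is 6 ft, under the 8 ft limit; a current Class F Approval is held; the coverage ratio is 59%, below the 73% limit). But: (n) applies — a home-based business operates on the lot. Exception (c) does not apply.
Exception (d) does not apply: the Provisional Notice is not current.
Exception (e) fails — the lot already has another accessory structure.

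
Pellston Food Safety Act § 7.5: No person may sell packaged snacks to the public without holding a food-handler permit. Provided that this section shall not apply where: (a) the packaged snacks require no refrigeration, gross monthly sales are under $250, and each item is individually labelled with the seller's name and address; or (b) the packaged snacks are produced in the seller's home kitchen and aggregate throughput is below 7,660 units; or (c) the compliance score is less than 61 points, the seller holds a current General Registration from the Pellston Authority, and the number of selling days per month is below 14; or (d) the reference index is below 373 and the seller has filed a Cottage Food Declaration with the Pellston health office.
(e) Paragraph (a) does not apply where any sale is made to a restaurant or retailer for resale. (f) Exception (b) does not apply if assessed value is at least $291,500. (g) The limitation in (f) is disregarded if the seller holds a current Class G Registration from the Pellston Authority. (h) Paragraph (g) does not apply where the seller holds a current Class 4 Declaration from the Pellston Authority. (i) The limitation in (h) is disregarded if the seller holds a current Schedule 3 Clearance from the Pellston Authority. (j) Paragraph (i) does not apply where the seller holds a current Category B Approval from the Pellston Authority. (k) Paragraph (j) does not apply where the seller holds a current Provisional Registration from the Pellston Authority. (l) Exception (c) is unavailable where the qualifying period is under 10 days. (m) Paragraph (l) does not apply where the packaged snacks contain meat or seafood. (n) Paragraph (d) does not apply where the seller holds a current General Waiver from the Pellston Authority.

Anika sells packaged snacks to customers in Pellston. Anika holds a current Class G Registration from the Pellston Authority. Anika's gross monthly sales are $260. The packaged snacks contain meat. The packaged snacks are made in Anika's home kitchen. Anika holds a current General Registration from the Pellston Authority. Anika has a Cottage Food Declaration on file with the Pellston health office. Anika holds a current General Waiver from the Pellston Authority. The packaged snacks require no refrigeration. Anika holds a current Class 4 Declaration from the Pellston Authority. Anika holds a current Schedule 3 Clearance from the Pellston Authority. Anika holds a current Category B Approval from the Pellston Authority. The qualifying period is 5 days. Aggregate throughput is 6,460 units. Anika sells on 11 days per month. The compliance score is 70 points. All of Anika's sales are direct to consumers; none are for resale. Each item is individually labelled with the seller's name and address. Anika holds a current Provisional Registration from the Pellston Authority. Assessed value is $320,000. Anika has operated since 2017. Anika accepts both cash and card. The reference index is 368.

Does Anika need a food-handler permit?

Exception (a) requires that gross monthly sales are under $250; but gross monthly sales are $260, not under $250, so (a) is unavailable.
All of (b)'s requirements are met (the packaged snacks are home-kitchen produced; aggregate throughput is 6,460 units, below the 7,660 units limit). Under paragraphs (f)–(k): (f) applies (assessed value is $320,000, meeting the $291,500 threshold), but is displaced by (g): (g) operates — a current Class G Registration is held. (h) would limit (g) — a current Class 4 Declaration is held — but (i) sets (h) aside: (i) operates against (h): a current Schedule 3 Clearance is held. (j) would limit (i) — a current Category B Approval is held — but (k) sets (j) aside: (k) is engaged — a current Provisional Registration is held. Exception (b) stands.
Exception (c) requires that the compliance score is less than 61 points; but the compliance score is 70 points, not less than 61 points, so (c) is unavailable.
Exception (d)'s conditions are all satisfied: the reference index is 368, below the 373 limit; a Cottage Food Declaration is on file. However, paragraph (n) must be considered: (n) applies — a current General Waiver is held. Exception (d) does not apply.

No — exception (b) applies; Anika is not required to hold a food-handler permit.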